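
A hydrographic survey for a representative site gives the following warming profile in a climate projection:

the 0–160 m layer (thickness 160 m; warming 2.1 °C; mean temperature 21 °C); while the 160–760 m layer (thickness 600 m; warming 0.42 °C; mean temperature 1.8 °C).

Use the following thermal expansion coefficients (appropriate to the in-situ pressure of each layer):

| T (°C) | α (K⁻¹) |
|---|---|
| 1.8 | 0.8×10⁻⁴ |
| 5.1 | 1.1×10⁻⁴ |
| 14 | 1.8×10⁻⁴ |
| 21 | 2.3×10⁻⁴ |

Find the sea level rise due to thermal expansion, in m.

Δh = 0.097 m

Layer 1 at 21 °C → α = 2.3×10⁻⁴ K⁻¹
Layer 2 at 1.8 °C → α = 0.8×10⁻⁴ K⁻¹
2.1 × 2.3×10⁻⁴ × 160 = 0.07728 m
600 × 0.8×10⁻⁴ × 0.42 = 0.02016 m
Δh = 0.07728 + 0.02016 = 0.09744 m ≈ 0.097 m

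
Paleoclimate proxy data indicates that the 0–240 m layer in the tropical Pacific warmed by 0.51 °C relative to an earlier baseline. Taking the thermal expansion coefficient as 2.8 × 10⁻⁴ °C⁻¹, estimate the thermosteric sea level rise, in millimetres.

Δh = 34.3 mm

Δh = αΔT·H = 2.8×10⁻⁴ × 0.51 × 240 = 0.034272 m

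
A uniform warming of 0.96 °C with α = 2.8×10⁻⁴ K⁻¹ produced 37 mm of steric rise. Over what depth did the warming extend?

140 m

H = Δh/(αΔT) = 0.037 / (2.8×10⁻⁴ × 0.96) ≈ 137.6 m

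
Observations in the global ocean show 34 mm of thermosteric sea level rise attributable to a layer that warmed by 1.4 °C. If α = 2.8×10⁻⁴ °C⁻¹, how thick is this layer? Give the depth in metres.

H = Δh/(αΔT) = 0.034 / (2.8×10⁻⁴ × 1.4) ≈ 86.73 m

86.7 m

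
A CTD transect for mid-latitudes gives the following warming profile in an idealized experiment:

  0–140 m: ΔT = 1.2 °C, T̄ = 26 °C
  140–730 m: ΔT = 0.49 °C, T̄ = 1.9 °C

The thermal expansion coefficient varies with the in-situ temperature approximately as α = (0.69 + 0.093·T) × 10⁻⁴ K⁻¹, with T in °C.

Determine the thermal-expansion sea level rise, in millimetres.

Layer 1: α = (0.69 + 0.093×26)×10⁻⁴ = 3.108×10⁻⁴ K⁻¹
Layer 2: α = (0.69 + 0.093×1.9)×10⁻⁴ = 0.8667×10⁻⁴ K⁻¹
1.2 × 140 × 3.108×10⁻⁴ = 0.0522144 m
140–730 m: 0.8667×10⁻⁴ × 590 × 0.49 = 0.025056297 m
Δh = 0.0522144 + 0.025056297 = 0.077270697 m

77.3 mm of thermosteric rise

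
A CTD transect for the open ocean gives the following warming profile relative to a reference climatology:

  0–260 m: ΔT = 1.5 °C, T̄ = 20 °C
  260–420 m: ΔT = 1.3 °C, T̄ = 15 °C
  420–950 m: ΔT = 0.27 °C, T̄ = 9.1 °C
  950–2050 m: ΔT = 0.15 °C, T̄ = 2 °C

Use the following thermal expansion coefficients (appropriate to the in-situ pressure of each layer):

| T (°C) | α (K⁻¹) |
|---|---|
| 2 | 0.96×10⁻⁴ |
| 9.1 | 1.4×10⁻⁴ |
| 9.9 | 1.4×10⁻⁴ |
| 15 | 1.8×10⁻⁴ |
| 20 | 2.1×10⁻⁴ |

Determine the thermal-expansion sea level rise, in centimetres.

Layer 1 at 20 °C → α = 2.1×10⁻⁴ K⁻¹
Layer 2 at 15 °C → α = 1.8×10⁻⁴ K⁻¹
Layer 3 at 9.1 °C → α = 1.4×10⁻⁴ K⁻¹
Layer 4 at 2 °C → α = 0.96×10⁻⁴ K⁻¹
Layer 1: 1.5 × 260 × 2.1×10⁻⁴ = 0.08190 m
260–420 m: 1.8×10⁻⁴ × 1.3 × 160 = 0.03744 m
1.4×10⁻⁴ × 530 × 0.27 = 0.020034 m
Layer 4: 1100 × 0.96×10⁻⁴ × 0.15 = 0.01584 m
Δh = 0.08190 + 0.03744 + 0.020034 + 0.01584 = 0.155214 m ≈ 15.5 cm

15.5 cm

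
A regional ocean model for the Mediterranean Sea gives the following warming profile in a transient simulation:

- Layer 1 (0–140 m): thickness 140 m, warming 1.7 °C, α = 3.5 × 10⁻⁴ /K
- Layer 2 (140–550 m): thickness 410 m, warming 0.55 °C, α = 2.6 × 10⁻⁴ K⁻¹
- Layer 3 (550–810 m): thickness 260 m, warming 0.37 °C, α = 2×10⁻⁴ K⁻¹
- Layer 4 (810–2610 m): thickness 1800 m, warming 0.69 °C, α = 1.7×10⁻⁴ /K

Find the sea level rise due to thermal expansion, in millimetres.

Layer 1: 1.7 × 3.5×10⁻⁴ × 140 = 0.08330 m
140–550 m: 0.55 × 410 × 2.6×10⁻⁴ = 0.05863 m
2×10⁻⁴ × 0.37 × 260 = 0.01924 m
810–2610 m: 1.7×10⁻⁴ × 1800 × 0.69 = 0.21114 m
Δh = 0.08330 + 0.05863 + 0.01924 + 0.21114 = 0.37231 m ≈ 372 mm

372 mm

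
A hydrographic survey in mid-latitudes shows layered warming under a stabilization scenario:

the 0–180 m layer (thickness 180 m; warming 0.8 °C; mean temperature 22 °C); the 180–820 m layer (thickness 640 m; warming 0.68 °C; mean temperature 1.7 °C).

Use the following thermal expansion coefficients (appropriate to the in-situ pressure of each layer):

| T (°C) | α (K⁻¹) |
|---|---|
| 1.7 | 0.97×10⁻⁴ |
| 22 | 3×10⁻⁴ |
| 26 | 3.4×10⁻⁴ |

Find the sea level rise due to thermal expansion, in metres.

about 0.0854 m

Layer 1 at 22 °C → α = 3×10⁻⁴ K⁻¹
Layer 2 at 1.7 °C → α = 0.97×10⁻⁴ K⁻¹
0–180 m: 3×10⁻⁴ × 0.8 × 180 = 0.04320 m
0.68 × 640 × 0.97×10⁻⁴ = 0.0422144 m
Δh = 0.04320 + 0.0422144 = 0.0854144 m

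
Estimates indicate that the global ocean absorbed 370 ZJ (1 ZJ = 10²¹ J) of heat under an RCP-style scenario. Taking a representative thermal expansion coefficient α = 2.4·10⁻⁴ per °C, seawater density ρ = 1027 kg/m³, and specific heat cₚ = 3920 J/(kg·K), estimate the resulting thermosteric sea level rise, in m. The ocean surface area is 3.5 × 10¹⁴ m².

0.0630 m

Per unit area: Q = 370×10²¹ / (3.5×10¹⁴) ≈ 1.057×10⁹ J/m²
Δh = αQ/(ρcₚ) = 2.4×10⁻⁴ × 1.057×10⁹ / (1027 × 3920) ≈ 0.063013 m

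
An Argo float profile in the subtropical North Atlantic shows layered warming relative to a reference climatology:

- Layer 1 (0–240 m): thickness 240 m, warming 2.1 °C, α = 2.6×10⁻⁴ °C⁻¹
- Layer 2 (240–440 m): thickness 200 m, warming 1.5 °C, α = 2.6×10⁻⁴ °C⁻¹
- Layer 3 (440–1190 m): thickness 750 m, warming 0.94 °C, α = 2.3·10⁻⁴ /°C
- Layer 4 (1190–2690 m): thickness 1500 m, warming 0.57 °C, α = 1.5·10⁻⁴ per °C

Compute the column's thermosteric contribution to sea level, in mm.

about 499 mm

0–240 m: 2.6×10⁻⁴ × 240 × 2.1 = 0.13104 m
2.6×10⁻⁴ × 200 × 1.5 = 0.07800 m
Layer 3: 0.94 × 750 × 2.3×10⁻⁴ = 0.16215 m
1190–2690 m: 1.5×10⁻⁴ × 1500 × 0.57 = 0.12825 m
Δh = 0.13104 + 0.07800 + 0.16215 + 0.12825 = 0.49944 m ≈ 499 mm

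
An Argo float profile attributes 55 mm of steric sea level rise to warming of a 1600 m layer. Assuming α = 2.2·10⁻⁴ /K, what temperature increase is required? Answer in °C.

0.156 °C

ΔT = Δh/(αH) = 0.055 / (2.2×10⁻⁴ × 1600) ≈ 0.1563 °C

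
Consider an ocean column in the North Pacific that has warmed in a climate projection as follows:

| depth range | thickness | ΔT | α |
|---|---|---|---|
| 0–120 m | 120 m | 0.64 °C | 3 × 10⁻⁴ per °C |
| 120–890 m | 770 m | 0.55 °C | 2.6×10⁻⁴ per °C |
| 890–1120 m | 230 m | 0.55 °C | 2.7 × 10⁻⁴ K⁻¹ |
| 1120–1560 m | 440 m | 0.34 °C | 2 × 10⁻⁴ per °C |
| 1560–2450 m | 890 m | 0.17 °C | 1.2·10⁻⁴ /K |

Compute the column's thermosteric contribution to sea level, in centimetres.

22 cm

Layer 1: 120 × 0.64 × 3×10⁻⁴ = 0.02304 m
120–890 m: 770 × 2.6×10⁻⁴ × 0.55 = 0.11011 m
230 × 0.55 × 2.7×10⁻⁴ = 0.034155 m
1120–1560 m: 2×10⁻⁴ × 440 × 0.34 = 0.02992 m
Layer 5: 1.2×10⁻⁴ × 0.17 × 890 = 0.018156 m
Δh = 0.02304 + 0.11011 + 0.034155 + 0.02992 + 0.018156 = 0.215381 m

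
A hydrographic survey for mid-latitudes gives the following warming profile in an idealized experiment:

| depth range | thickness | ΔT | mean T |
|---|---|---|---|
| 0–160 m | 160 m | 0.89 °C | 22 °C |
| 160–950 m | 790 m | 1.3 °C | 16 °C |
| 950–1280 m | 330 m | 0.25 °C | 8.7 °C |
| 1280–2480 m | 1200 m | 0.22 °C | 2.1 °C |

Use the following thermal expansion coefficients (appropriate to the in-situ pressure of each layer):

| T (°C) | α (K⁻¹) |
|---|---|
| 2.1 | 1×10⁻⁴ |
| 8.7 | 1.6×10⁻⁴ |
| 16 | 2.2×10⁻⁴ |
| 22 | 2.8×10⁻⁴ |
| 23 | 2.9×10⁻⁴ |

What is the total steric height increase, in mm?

305 mm of thermosteric rise

Layer 1 at 22 °C → α = 2.8×10⁻⁴ K⁻¹
Layer 2 at 16 °C → α = 2.2×10⁻⁴ K⁻¹
Layer 3 at 8.7 °C → α = 1.6×10⁻⁴ K⁻¹
Layer 4 at 2.1 °C → α = 1×10⁻⁴ K⁻¹
0–160 m: 0.89 × 160 × 2.8×10⁻⁴ = 0.039872 m
Layer 2: 1.3 × 790 × 2.2×10⁻⁴ = 0.22594 m
1.6×10⁻⁴ × 0.25 × 330 = 0.01320 m
1280–2480 m: 0.22 × 1×10⁻⁴ × 1200 = 0.02640 m
Δh = 0.039872 + 0.22594 + 0.01320 + 0.02640 = 0.305412 m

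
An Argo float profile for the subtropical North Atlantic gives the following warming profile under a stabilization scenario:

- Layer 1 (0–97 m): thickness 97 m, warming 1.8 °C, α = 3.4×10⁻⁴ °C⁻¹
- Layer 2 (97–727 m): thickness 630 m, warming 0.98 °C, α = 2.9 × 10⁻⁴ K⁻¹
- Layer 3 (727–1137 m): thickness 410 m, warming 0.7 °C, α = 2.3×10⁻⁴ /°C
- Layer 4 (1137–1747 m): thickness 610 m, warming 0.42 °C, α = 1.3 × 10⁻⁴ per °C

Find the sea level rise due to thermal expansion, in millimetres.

0–97 m: 3.4×10⁻⁴ × 97 × 1.8 = 0.059364 m
0.98 × 2.9×10⁻⁴ × 630 = 0.179046 m
Layer 3: 0.7 × 2.3×10⁻⁴ × 410 = 0.06601 m
610 × 0.42 × 1.3×10⁻⁴ = 0.033306 m
Δh = 0.059364 + 0.179046 + 0.06601 + 0.033306 = 0.337726 m ≈ 338 mm

Δh = 338 mm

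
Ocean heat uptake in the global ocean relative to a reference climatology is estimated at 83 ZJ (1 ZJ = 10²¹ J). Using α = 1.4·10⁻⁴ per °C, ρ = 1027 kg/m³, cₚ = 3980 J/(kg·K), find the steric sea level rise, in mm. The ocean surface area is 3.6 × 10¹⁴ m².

Δh = 7.90 mm

Per unit area: Q = 83×10²¹ / (3.6×10¹⁴) ≈ 2.306×10⁸ J/m²
Δh = αQ/(ρcₚ) = 1.4×10⁻⁴ × 2.306×10⁸ / (1027 × 3980) ≈ 0.0078983 m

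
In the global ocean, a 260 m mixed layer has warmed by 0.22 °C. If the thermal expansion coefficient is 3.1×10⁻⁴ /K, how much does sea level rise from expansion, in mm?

Δh = αΔT·H = 3.1×10⁻⁴ × 0.22 × 260 = 0.017732 m

about 18 mm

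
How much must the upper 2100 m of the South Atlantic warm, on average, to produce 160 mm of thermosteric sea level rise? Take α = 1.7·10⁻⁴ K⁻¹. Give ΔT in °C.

ΔT ≈ 0.448 °C

ΔT = Δh/(αH) = 0.16 / (1.7×10⁻⁴ × 2100) ≈ 0.4482 °C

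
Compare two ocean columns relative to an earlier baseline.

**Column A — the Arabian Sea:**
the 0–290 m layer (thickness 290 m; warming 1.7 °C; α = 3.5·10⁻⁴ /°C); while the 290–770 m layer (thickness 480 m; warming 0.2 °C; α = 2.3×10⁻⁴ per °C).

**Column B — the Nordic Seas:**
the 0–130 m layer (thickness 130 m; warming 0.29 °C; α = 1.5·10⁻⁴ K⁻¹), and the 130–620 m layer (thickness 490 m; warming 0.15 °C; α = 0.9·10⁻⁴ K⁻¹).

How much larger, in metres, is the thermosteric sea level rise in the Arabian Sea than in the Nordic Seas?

A 0–290 m: 3.5×10⁻⁴ × 1.7 × 290 = 0.17255 m
A 0.2 × 480 × 2.3×10⁻⁴ = 0.02208 m
A total: 0.19463 m
B 0–130 m: 0.29 × 130 × 1.5×10⁻⁴ = 0.005655 m
B Layer 2: 0.9×10⁻⁴ × 490 × 0.15 = 0.006615 m
B total: 0.01227 m
Difference: 0.19463 − 0.01227 = 0.18236 m

Δh_A − Δh_B ≈ 0.182 m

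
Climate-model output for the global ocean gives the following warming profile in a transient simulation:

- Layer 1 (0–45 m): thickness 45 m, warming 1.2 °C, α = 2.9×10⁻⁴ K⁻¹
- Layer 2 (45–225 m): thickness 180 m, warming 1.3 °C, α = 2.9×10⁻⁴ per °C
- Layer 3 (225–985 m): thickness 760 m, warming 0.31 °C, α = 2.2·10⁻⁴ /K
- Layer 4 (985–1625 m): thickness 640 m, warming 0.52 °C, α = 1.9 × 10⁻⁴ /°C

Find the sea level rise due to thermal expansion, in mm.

199 mm

Layer 1: 2.9×10⁻⁴ × 1.2 × 45 = 0.01566 m
1.3 × 180 × 2.9×10⁻⁴ = 0.06786 m
0.31 × 760 × 2.2×10⁻⁴ = 0.051832 m
985–1625 m: 0.52 × 1.9×10⁻⁴ × 640 = 0.063232 m
Δh = 0.01566 + 0.06786 + 0.051832 + 0.063232 = 0.198584 m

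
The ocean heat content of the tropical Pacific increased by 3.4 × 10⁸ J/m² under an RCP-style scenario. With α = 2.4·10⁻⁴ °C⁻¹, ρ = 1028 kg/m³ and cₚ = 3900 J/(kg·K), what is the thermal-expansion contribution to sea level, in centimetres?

Δh = 2.04 cm

Δh = αQ/(ρcₚ) = 2.4×10⁻⁴ × 3.4×10⁸ / (1028 × 3900) ≈ 0.020353 m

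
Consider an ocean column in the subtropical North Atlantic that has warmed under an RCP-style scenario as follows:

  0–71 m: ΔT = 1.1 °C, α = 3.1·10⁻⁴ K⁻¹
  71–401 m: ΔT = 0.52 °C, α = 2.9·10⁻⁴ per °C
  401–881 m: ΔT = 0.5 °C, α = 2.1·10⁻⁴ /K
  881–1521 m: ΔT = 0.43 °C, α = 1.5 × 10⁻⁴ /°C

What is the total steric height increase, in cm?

71 × 1.1 × 3.1×10⁻⁴ = 0.024211 m
71–401 m: 330 × 0.52 × 2.9×10⁻⁴ = 0.049764 m
401–881 m: 0.5 × 480 × 2.1×10⁻⁴ = 0.05040 m
1.5×10⁻⁴ × 0.43 × 640 = 0.04128 m
Δh = 0.024211 + 0.049764 + 0.05040 + 0.04128 = 0.165655 m

Δh = 16.6 cm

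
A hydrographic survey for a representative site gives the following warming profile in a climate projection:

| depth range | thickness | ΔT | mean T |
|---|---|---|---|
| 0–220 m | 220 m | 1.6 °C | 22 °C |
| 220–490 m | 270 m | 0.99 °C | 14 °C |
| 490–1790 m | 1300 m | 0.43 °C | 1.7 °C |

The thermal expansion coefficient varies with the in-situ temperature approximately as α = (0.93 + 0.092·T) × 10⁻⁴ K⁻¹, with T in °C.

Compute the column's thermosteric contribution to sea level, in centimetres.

Layer 1: α = (0.93 + 0.092×22)×10⁻⁴ = 2.954×10⁻⁴ K⁻¹
Layer 2: α = (0.93 + 0.092×14)×10⁻⁴ = 2.218×10⁻⁴ K⁻¹
Layer 3: α = (0.93 + 0.092×1.7)×10⁻⁴ = 1.0864×10⁻⁴ K⁻¹
220 × 2.954×10⁻⁴ × 1.6 = 0.1039808 m
220–490 m: 270 × 0.99 × 2.218×10⁻⁴ = 0.05928714 m
490–1790 m: 1.0864×10⁻⁴ × 0.43 × 1300 = 0.06072976 m
Δh = 0.1039808 + 0.05928714 + 0.06072976 = 0.2239977 m ≈ 22.4 cm

about 22.4 cm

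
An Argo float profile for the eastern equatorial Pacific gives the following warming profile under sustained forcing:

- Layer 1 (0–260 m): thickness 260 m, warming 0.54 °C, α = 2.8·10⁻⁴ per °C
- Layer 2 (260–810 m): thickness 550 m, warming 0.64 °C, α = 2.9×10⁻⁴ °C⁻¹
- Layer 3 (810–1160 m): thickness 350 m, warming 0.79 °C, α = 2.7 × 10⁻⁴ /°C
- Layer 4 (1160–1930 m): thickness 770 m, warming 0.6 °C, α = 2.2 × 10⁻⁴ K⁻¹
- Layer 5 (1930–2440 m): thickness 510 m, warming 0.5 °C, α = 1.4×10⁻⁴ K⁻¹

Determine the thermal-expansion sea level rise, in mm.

Δh = 353 mm

Layer 1: 260 × 0.54 × 2.8×10⁻⁴ = 0.039312 m
0.64 × 2.9×10⁻⁴ × 550 = 0.10208 m
0.79 × 350 × 2.7×10⁻⁴ = 0.074655 m
2.2×10⁻⁴ × 0.6 × 770 = 0.10164 m
1.4×10⁻⁴ × 0.5 × 510 = 0.03570 m
Δh = 0.039312 + 0.10208 + 0.074655 + 0.10164 + 0.03570 = 0.353387 m ≈ 353 mm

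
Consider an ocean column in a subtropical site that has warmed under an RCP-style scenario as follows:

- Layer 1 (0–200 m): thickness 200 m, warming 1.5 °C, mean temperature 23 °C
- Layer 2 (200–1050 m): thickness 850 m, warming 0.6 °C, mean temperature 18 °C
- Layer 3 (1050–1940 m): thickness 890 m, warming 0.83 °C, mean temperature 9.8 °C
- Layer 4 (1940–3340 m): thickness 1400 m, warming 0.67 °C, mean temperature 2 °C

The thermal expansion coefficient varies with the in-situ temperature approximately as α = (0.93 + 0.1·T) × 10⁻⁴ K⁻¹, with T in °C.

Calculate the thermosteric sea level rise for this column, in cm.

Layer 1: α = (0.93 + 0.1×23)×10⁻⁴ = 3.23×10⁻⁴ K⁻¹
Layer 2: α = (0.93 + 0.1×18)×10⁻⁴ = 2.73×10⁻⁴ K⁻¹
Layer 3: α = (0.93 + 0.1×9.8)×10⁻⁴ = 1.91×10⁻⁴ K⁻¹
Layer 4: α = (0.93 + 0.1×2)×10⁻⁴ = 1.13×10⁻⁴ K⁻¹
Layer 1: 3.23×10⁻⁴ × 1.5 × 200 = 0.09690 m
Layer 2: 0.6 × 2.73×10⁻⁴ × 850 = 0.13923 m
Layer 3: 890 × 0.83 × 1.91×10⁻⁴ = 0.1410917 m
Layer 4: 1.13×10⁻⁴ × 1400 × 0.67 = 0.105994 m
Δh = 0.09690 + 0.13923 + 0.1410917 + 0.105994 = 0.4832157 m

Δh ≈ 48.3 cm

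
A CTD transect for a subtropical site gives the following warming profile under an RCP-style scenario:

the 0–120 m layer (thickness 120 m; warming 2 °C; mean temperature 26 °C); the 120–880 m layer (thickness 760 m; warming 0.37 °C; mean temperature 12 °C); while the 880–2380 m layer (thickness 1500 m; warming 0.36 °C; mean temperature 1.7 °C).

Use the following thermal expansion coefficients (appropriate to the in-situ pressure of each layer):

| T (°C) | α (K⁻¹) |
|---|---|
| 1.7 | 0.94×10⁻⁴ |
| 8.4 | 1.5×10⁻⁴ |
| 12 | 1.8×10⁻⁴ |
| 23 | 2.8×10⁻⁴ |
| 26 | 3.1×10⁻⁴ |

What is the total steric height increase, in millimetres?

about 176 mm

Layer 1 at 26 °C → α = 3.1×10⁻⁴ K⁻¹
Layer 2 at 12 °C → α = 1.8×10⁻⁴ K⁻¹
Layer 3 at 1.7 °C → α = 0.94×10⁻⁴ K⁻¹
Layer 1: 120 × 3.1×10⁻⁴ × 2 = 0.07440 m
120–880 m: 0.37 × 760 × 1.8×10⁻⁴ = 0.050616 m
Layer 3: 0.36 × 0.94×10⁻⁴ × 1500 = 0.05076 m
Δh = 0.07440 + 0.050616 + 0.05076 = 0.175776 m ≈ 176 mm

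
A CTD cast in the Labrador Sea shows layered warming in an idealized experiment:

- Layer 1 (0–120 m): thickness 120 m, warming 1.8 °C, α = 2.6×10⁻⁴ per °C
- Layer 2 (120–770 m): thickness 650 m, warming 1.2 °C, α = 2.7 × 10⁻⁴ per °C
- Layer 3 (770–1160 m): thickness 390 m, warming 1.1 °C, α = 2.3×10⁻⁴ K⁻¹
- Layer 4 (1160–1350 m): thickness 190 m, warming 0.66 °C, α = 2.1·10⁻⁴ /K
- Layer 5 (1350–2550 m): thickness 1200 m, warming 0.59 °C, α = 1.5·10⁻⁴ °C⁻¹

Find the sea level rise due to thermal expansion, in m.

0–120 m: 1.8 × 120 × 2.6×10⁻⁴ = 0.05616 m
2.7×10⁻⁴ × 1.2 × 650 = 0.21060 m
Layer 3: 2.3×10⁻⁴ × 1.1 × 390 = 0.09867 m
0.66 × 2.1×10⁻⁴ × 190 = 0.026334 m
1350–2550 m: 0.59 × 1200 × 1.5×10⁻⁴ = 0.10620 m
Δh = 0.05616 + 0.21060 + 0.09867 + 0.026334 + 0.10620 = 0.497964 m

about 0.50 m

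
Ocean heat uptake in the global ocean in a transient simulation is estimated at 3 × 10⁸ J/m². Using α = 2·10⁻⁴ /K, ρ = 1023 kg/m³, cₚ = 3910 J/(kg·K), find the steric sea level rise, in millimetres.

15.0 mm of thermosteric rise

Δh = αQ/(ρcₚ) = 2×10⁻⁴ × 3×10⁸ / (1023 × 3910) ≈ 0.01500 m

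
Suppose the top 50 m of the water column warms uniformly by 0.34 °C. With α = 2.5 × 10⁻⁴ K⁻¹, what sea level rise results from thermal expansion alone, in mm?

Δh = 4.25 mm

Δh = αΔT·H = 2.5×10⁻⁴ × 0.34 × 50 = 0.00425 m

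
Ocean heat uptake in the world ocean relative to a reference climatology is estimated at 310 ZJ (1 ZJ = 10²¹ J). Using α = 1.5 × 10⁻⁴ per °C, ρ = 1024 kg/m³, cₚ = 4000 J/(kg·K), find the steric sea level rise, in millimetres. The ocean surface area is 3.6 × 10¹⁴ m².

Per unit area: Q = 310×10²¹ / (3.6×10¹⁴) ≈ 8.611×10⁸ J/m²
Δh = αQ/(ρcₚ) = 1.5×10⁻⁴ × 8.611×10⁸ / (1024 × 4000) ≈ 0.031534 m

Δh ≈ 31.5 mm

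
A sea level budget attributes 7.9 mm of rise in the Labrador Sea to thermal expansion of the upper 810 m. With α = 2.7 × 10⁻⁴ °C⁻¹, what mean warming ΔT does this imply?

about 0.0361 °C

ΔT = Δh/(αH) = 0.0079 / (2.7×10⁻⁴ × 810) ≈ 0.03612 °C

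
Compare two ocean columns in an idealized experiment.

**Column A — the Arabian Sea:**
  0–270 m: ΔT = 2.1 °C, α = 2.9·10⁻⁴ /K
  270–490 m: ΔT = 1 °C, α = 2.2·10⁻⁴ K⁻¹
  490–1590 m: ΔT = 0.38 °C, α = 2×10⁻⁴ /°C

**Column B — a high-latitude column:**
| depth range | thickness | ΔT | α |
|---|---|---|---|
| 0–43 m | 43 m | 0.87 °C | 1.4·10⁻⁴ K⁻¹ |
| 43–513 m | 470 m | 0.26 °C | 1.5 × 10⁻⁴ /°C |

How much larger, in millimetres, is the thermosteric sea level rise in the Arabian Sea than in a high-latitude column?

Δh_A − Δh_B ≈ 270 mm

A 2.9×10⁻⁴ × 2.1 × 270 = 0.16443 m
A Layer 2: 1 × 220 × 2.2×10⁻⁴ = 0.04840 m
A 0.38 × 1100 × 2×10⁻⁴ = 0.08360 m
A total: 0.29643 m
B 1.4×10⁻⁴ × 0.87 × 43 = 0.0052374 m
B 43–513 m: 0.26 × 470 × 1.5×10⁻⁴ = 0.01833 m
B total: 0.0235674 m
Difference: 0.29643 − 0.0235674 = 0.2728626 m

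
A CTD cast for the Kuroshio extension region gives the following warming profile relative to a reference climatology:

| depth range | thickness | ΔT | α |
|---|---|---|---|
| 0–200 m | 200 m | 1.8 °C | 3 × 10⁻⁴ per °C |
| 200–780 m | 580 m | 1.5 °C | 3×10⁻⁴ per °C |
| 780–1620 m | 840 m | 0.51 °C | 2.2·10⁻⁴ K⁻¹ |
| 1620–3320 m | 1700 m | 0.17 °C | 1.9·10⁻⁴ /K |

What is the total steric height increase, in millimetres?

0–200 m: 1.8 × 3×10⁻⁴ × 200 = 0.10800 m
200–780 m: 3×10⁻⁴ × 580 × 1.5 = 0.26100 m
780–1620 m: 2.2×10⁻⁴ × 840 × 0.51 = 0.094248 m
1620–3320 m: 0.17 × 1700 × 1.9×10⁻⁴ = 0.05491 m
Δh = 0.10800 + 0.26100 + 0.094248 + 0.05491 = 0.518158 m

518 mm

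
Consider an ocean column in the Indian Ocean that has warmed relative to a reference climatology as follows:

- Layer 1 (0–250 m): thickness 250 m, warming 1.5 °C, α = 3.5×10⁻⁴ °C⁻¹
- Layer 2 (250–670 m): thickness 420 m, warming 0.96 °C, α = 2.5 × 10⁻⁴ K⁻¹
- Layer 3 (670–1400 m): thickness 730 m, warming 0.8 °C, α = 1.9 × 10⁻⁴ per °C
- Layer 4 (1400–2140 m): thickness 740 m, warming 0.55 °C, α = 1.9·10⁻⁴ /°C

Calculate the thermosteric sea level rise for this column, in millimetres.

Layer 1: 250 × 3.5×10⁻⁴ × 1.5 = 0.13125 m
250–670 m: 2.5×10⁻⁴ × 0.96 × 420 = 0.10080 m
670–1400 m: 730 × 1.9×10⁻⁴ × 0.8 = 0.11096 m
Layer 4: 0.55 × 1.9×10⁻⁴ × 740 = 0.07733 m
Δh = 0.13125 + 0.10080 + 0.11096 + 0.07733 = 0.42034 m ≈ 420 mm

Δh = 420 mm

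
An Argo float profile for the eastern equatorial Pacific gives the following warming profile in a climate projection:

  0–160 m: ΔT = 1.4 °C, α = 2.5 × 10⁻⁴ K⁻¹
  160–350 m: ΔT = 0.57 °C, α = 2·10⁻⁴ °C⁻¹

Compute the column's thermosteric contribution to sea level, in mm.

2.5×10⁻⁴ × 1.4 × 160 = 0.05600 m
Layer 2: 2×10⁻⁴ × 0.57 × 190 = 0.02166 m
Δh = 0.05600 + 0.02166 = 0.07766 m

Δh = 77.7 mm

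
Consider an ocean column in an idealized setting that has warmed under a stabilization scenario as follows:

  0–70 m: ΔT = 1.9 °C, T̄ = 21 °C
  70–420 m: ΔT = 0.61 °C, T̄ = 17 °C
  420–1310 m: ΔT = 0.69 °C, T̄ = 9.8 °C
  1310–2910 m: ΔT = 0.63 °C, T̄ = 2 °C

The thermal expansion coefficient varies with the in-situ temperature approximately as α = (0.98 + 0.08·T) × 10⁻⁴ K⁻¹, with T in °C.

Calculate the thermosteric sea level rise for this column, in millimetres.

310 mm of thermosteric rise

Layer 1: α = (0.98 + 0.08×21)×10⁻⁴ = 2.66×10⁻⁴ K⁻¹
Layer 2: α = (0.98 + 0.08×17)×10⁻⁴ = 2.34×10⁻⁴ K⁻¹
Layer 3: α = (0.98 + 0.08×9.8)×10⁻⁴ = 1.764×10⁻⁴ K⁻¹
Layer 4: α = (0.98 + 0.08×2)×10⁻⁴ = 1.14×10⁻⁴ K⁻¹
Layer 1: 70 × 1.9 × 2.66×10⁻⁴ = 0.035378 m
70–420 m: 350 × 2.34×10⁻⁴ × 0.61 = 0.049959 m
Layer 3: 890 × 1.764×10⁻⁴ × 0.69 = 0.10832724 m
Layer 4: 1.14×10⁻⁴ × 0.63 × 1600 = 0.114912 m
Δh = 0.035378 + 0.049959 + 0.10832724 + 0.114912 = 0.30857624 m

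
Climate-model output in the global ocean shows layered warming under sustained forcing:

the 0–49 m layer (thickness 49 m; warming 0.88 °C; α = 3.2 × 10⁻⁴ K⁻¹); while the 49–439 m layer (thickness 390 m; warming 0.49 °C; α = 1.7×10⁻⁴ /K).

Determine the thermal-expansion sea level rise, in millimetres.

about 46.3 mm

49 × 3.2×10⁻⁴ × 0.88 = 0.0137984 m
390 × 1.7×10⁻⁴ × 0.49 = 0.032487 m
Δh = 0.0137984 + 0.032487 = 0.0462854 m ≈ 46.3 mm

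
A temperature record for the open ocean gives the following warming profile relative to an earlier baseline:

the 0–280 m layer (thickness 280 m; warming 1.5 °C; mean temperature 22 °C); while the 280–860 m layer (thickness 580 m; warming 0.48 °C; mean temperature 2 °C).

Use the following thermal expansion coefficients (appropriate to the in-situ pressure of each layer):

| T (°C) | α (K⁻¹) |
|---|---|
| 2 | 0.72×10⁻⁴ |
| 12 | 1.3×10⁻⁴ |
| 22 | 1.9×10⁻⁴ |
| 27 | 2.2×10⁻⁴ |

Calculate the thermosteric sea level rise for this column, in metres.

Layer 1 at 22 °C → α = 1.9×10⁻⁴ K⁻¹
Layer 2 at 2 °C → α = 0.72×10⁻⁴ K⁻¹
Layer 1: 280 × 1.9×10⁻⁴ × 1.5 = 0.07980 m
280–860 m: 580 × 0.48 × 0.72×10⁻⁴ = 0.0200448 m
Δh = 0.07980 + 0.0200448 = 0.0998448 m

about 0.10 m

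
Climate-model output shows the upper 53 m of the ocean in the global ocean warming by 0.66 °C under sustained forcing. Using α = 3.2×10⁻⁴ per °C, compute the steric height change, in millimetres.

Δh = αΔT·H = 3.2×10⁻⁴ × 0.66 × 53 = 0.0111936 m

Δh ≈ 11 mm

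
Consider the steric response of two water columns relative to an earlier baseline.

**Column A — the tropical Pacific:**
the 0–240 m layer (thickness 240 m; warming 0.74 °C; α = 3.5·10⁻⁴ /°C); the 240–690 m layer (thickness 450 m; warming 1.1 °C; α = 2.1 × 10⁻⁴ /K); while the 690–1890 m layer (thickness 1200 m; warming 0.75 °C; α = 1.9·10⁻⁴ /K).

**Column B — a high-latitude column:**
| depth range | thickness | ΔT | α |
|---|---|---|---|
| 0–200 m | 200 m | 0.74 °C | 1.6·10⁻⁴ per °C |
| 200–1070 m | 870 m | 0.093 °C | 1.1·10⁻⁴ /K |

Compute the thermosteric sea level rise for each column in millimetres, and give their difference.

A Layer 1: 240 × 3.5×10⁻⁴ × 0.74 = 0.06216 m
A 2.1×10⁻⁴ × 450 × 1.1 = 0.10395 m
A Layer 3: 1200 × 0.75 × 1.9×10⁻⁴ = 0.17100 m
A total: 0.33711 m
B Layer 1: 1.6×10⁻⁴ × 0.74 × 200 = 0.02368 m
B Layer 2: 0.093 × 870 × 1.1×10⁻⁴ = 0.0089001 m
B total: 0.0325801 m
Difference: 0.33711 − 0.0325801 = 0.3045299 m

Δh_A ≈ 340 mm, Δh_B ≈ 33 mm; difference ≈ 300 mm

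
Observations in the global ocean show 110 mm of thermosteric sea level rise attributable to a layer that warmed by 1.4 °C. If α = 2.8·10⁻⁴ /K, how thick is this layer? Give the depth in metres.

H ≈ 280 m

H = Δh/(αΔT) = 0.11 / (2.8×10⁻⁴ × 1.4) ≈ 280.6 m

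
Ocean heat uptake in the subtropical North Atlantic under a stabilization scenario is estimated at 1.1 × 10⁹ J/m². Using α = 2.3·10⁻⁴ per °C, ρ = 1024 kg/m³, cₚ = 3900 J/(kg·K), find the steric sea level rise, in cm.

about 6.34 cm

Δh = αQ/(ρcₚ) = 2.3×10⁻⁴ × 1.1×10⁹ / (1024 × 3900) ≈ 0.063351 m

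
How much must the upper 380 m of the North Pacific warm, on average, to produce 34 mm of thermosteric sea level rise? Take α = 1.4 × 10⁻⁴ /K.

about 0.64 °C

ΔT = Δh/(αH) = 0.034 / (1.4×10⁻⁴ × 380) ≈ 0.6391 °C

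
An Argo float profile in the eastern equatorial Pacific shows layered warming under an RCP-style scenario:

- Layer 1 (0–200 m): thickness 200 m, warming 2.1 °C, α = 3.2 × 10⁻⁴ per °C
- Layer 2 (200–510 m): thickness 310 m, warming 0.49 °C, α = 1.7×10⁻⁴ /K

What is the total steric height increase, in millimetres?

Layer 1: 3.2×10⁻⁴ × 2.1 × 200 = 0.13440 m
200–510 m: 310 × 0.49 × 1.7×10⁻⁴ = 0.025823 m
Δh = 0.13440 + 0.025823 = 0.160223 m ≈ 160 mm

about 160 mm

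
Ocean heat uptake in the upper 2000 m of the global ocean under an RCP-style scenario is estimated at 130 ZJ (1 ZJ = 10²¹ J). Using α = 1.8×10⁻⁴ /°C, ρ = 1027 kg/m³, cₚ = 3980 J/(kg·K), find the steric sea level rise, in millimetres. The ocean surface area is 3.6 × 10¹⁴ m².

Per unit area: Q = 130×10²¹ / (3.6×10¹⁴) ≈ 3.611×10⁸ J/m²
Δh = αQ/(ρcₚ) = 1.8×10⁻⁴ × 3.611×10⁸ / (1027 × 3980) ≈ 0.015902 m

16 mm of thermosteric rise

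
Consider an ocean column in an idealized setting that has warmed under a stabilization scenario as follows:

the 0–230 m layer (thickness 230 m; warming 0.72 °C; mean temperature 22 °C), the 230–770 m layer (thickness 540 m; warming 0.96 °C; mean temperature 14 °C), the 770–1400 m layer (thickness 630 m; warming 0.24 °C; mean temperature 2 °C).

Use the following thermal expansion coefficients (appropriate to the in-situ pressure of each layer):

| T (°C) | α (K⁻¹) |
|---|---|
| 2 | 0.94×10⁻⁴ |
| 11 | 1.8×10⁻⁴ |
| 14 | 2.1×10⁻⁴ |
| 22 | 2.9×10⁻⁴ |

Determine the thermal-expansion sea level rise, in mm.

Layer 1 at 22 °C → α = 2.9×10⁻⁴ K⁻¹
Layer 2 at 14 °C → α = 2.1×10⁻⁴ K⁻¹
Layer 3 at 2 °C → α = 0.94×10⁻⁴ K⁻¹
Layer 1: 230 × 2.9×10⁻⁴ × 0.72 = 0.048024 m
Layer 2: 2.1×10⁻⁴ × 540 × 0.96 = 0.108864 m
770–1400 m: 630 × 0.24 × 0.94×10⁻⁴ = 0.0142128 m
Δh = 0.048024 + 0.108864 + 0.0142128 = 0.1711008 m

Δh = 171 mm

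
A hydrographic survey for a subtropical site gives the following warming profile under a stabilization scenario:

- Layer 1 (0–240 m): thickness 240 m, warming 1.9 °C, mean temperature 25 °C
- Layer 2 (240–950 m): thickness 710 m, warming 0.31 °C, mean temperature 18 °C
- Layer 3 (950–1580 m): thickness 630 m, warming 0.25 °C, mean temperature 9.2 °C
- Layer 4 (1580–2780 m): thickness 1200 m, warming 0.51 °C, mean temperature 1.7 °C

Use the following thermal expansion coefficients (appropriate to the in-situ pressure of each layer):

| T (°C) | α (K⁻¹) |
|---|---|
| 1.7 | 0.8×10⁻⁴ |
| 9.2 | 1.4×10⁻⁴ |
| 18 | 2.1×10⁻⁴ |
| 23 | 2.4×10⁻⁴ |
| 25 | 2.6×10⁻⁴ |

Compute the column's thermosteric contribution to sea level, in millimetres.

about 240 mm

Layer 1 at 25 °C → α = 2.6×10⁻⁴ K⁻¹
Layer 2 at 18 °C → α = 2.1×10⁻⁴ K⁻¹
Layer 3 at 9.2 °C → α = 1.4×10⁻⁴ K⁻¹
Layer 4 at 1.7 °C → α = 0.8×10⁻⁴ K⁻¹
0–240 m: 1.9 × 2.6×10⁻⁴ × 240 = 0.11856 m
2.1×10⁻⁴ × 710 × 0.31 = 0.046221 m
630 × 1.4×10⁻⁴ × 0.25 = 0.02205 m
0.51 × 0.8×10⁻⁴ × 1200 = 0.04896 m
Δh = 0.11856 + 0.046221 + 0.02205 + 0.04896 = 0.235791 m ≈ 240 mm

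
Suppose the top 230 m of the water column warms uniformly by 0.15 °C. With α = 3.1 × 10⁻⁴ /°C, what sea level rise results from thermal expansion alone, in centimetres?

Δh = αΔT·H = 3.1×10⁻⁴ × 0.15 × 230 = 0.010695 m

about 1.07 cm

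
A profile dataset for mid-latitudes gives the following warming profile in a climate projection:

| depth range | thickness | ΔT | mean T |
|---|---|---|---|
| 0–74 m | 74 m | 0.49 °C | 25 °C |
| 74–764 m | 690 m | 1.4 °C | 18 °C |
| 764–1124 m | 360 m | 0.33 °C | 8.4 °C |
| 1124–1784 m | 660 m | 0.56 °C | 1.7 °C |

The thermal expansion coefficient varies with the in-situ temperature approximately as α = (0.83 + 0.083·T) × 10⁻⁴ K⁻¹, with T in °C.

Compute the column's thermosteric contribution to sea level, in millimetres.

Layer 1: α = (0.83 + 0.083×25)×10⁻⁴ = 2.905×10⁻⁴ K⁻¹
Layer 2: α = (0.83 + 0.083×18)×10⁻⁴ = 2.324×10⁻⁴ K⁻¹
Layer 3: α = (0.83 + 0.083×8.4)×10⁻⁴ = 1.5272×10⁻⁴ K⁻¹
Layer 4: α = (0.83 + 0.083×1.7)×10⁻⁴ = 0.9711×10⁻⁴ K⁻¹
74 × 2.905×10⁻⁴ × 0.49 = 0.01053353 m
Layer 2: 690 × 1.4 × 2.324×10⁻⁴ = 0.2244984 m
Layer 3: 0.33 × 360 × 1.5272×10⁻⁴ = 0.018143136 m
1124–1784 m: 0.9711×10⁻⁴ × 0.56 × 660 = 0.035891856 m
Δh = 0.01053353 + 0.2244984 + 0.018143136 + 0.035891856 = 0.289066922 m

Δh = 289 mm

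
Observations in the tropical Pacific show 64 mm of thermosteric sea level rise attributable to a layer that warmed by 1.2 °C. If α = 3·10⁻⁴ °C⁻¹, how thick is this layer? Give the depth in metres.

H = Δh/(αΔT) = 0.064 / (3×10⁻⁴ × 1.2) ≈ 177.8 m

about 178 m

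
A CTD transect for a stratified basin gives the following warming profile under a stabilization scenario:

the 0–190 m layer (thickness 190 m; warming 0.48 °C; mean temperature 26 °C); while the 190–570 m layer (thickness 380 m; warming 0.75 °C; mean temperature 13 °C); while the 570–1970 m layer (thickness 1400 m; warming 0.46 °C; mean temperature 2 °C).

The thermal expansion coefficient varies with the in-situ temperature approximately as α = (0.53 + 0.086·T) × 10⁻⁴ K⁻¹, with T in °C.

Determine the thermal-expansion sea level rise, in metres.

Δh ≈ 0.117 m

Layer 1: α = (0.53 + 0.086×26)×10⁻⁴ = 2.766×10⁻⁴ K⁻¹
Layer 2: α = (0.53 + 0.086×13)×10⁻⁴ = 1.648×10⁻⁴ K⁻¹
Layer 3: α = (0.53 + 0.086×2)×10⁻⁴ = 0.702×10⁻⁴ K⁻¹
Layer 1: 2.766×10⁻⁴ × 190 × 0.48 = 0.02522592 m
Layer 2: 0.75 × 380 × 1.648×10⁻⁴ = 0.046968 m
570–1970 m: 0.46 × 1400 × 0.702×10⁻⁴ = 0.0452088 m
Δh = 0.02522592 + 0.046968 + 0.0452088 = 0.11740272 m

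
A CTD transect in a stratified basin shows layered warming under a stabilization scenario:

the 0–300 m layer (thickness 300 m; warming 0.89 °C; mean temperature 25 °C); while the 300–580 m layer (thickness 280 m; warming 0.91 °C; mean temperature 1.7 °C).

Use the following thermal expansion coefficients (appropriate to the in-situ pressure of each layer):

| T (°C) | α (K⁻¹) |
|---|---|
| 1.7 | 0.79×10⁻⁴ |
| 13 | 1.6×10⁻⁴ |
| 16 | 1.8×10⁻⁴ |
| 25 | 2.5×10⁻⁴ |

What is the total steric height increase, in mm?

Δh = 87 mm

Layer 1 at 25 °C → α = 2.5×10⁻⁴ K⁻¹
Layer 2 at 1.7 °C → α = 0.79×10⁻⁴ K⁻¹
0–300 m: 0.89 × 2.5×10⁻⁴ × 300 = 0.06675 m
300–580 m: 280 × 0.91 × 0.79×10⁻⁴ = 0.0201292 m
Δh = 0.06675 + 0.0201292 = 0.0868792 m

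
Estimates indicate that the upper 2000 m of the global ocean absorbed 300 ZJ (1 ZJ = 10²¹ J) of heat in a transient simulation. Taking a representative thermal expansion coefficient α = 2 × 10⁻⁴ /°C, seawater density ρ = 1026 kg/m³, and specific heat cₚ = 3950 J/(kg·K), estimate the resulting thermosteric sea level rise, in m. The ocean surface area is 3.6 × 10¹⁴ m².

about 0.0411 m

Per unit area: Q = 300×10²¹ / (3.6×10¹⁴) ≈ 8.333×10⁸ J/m²
Δh = αQ/(ρcₚ) = 2×10⁻⁴ × 8.333×10⁸ / (1026 × 3950) ≈ 0.041123 m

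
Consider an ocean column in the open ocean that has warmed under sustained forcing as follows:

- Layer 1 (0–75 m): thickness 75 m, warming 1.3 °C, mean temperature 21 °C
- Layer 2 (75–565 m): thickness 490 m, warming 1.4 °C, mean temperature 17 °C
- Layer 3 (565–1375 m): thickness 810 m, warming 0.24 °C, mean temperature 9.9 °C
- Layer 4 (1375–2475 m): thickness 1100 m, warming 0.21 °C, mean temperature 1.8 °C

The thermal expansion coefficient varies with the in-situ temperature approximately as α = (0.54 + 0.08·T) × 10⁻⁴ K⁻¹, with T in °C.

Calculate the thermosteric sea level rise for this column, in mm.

Δh = 194 mm

Layer 1: α = (0.54 + 0.08×21)×10⁻⁴ = 2.22×10⁻⁴ K⁻¹
Layer 2: α = (0.54 + 0.08×17)×10⁻⁴ = 1.9×10⁻⁴ K⁻¹
Layer 3: α = (0.54 + 0.08×9.9)×10⁻⁴ = 1.332×10⁻⁴ K⁻¹
Layer 4: α = (0.54 + 0.08×1.8)×10⁻⁴ = 0.684×10⁻⁴ K⁻¹
2.22×10⁻⁴ × 75 × 1.3 = 0.021645 m
1.4 × 490 × 1.9×10⁻⁴ = 0.13034 m
565–1375 m: 810 × 1.332×10⁻⁴ × 0.24 = 0.02589408 m
1375–2475 m: 1100 × 0.21 × 0.684×10⁻⁴ = 0.0158004 m
Δh = 0.021645 + 0.13034 + 0.02589408 + 0.0158004 = 0.19367948 m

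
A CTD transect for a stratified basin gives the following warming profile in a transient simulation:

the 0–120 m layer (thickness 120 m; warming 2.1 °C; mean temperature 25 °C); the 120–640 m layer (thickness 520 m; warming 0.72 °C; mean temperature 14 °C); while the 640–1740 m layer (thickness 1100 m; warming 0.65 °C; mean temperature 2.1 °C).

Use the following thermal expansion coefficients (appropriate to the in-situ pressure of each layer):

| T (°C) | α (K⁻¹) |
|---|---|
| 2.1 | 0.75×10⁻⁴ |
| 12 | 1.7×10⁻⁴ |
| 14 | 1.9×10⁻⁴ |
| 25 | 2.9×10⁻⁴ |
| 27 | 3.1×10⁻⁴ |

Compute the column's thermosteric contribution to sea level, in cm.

19.8 cm of thermosteric rise

Layer 1 at 25 °C → α = 2.9×10⁻⁴ K⁻¹
Layer 2 at 14 °C → α = 1.9×10⁻⁴ K⁻¹
Layer 3 at 2.1 °C → α = 0.75×10⁻⁴ K⁻¹
120 × 2.1 × 2.9×10⁻⁴ = 0.07308 m
Layer 2: 520 × 1.9×10⁻⁴ × 0.72 = 0.071136 m
640–1740 m: 0.75×10⁻⁴ × 1100 × 0.65 = 0.053625 m
Δh = 0.07308 + 0.071136 + 0.053625 = 0.197841 m ≈ 19.8 cm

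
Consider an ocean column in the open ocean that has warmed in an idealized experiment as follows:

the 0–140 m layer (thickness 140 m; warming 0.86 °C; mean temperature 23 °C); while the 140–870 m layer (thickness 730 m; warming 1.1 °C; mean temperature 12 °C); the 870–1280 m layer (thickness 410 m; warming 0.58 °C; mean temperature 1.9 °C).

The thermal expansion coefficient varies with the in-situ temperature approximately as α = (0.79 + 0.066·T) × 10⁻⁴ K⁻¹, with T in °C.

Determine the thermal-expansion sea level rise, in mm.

Δh ≈ 177 mm

Layer 1: α = (0.79 + 0.066×23)×10⁻⁴ = 2.308×10⁻⁴ K⁻¹
Layer 2: α = (0.79 + 0.066×12)×10⁻⁴ = 1.582×10⁻⁴ K⁻¹
Layer 3: α = (0.79 + 0.066×1.9)×10⁻⁴ = 0.9154×10⁻⁴ K⁻¹
0.86 × 2.308×10⁻⁴ × 140 = 0.02778832 m
730 × 1.582×10⁻⁴ × 1.1 = 0.1270346 m
Layer 3: 410 × 0.9154×10⁻⁴ × 0.58 = 0.021768212 m
Δh = 0.02778832 + 0.1270346 + 0.021768212 = 0.176591132 m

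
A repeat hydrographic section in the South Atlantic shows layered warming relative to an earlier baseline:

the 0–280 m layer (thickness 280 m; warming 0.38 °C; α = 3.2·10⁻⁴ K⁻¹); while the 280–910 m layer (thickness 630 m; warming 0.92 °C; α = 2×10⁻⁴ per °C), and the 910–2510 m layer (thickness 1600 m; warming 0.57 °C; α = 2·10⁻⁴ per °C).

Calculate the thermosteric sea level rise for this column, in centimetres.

33.2 cm

3.2×10⁻⁴ × 0.38 × 280 = 0.034048 m
630 × 0.92 × 2×10⁻⁴ = 0.11592 m
2×10⁻⁴ × 0.57 × 1600 = 0.18240 m
Δh = 0.034048 + 0.11592 + 0.18240 = 0.332368 m ≈ 33.2 cm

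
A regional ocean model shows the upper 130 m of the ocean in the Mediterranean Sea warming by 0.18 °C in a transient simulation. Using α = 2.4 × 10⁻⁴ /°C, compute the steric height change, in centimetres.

Δh = αΔT·H = 2.4×10⁻⁴ × 0.18 × 130 = 0.005616 m

Δh = 0.562 cm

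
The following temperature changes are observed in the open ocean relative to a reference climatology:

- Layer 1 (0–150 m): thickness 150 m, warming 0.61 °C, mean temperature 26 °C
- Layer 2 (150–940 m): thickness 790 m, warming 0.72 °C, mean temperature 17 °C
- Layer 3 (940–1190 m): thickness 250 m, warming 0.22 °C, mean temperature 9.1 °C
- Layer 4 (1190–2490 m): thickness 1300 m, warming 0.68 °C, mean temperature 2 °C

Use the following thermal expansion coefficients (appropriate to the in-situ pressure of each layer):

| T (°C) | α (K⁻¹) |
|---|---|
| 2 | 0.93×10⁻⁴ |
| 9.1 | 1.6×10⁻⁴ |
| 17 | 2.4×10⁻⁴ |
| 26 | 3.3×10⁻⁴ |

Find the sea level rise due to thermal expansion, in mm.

260 mm of thermosteric rise

Layer 1 at 26 °C → α = 3.3×10⁻⁴ K⁻¹
Layer 2 at 17 °C → α = 2.4×10⁻⁴ K⁻¹
Layer 3 at 9.1 °C → α = 1.6×10⁻⁴ K⁻¹
Layer 4 at 2 °C → α = 0.93×10⁻⁴ K⁻¹
150 × 3.3×10⁻⁴ × 0.61 = 0.030195 m
Layer 2: 790 × 2.4×10⁻⁴ × 0.72 = 0.136512 m
940–1190 m: 1.6×10⁻⁴ × 250 × 0.22 = 0.00880 m
Layer 4: 0.93×10⁻⁴ × 0.68 × 1300 = 0.082212 m
Δh = 0.030195 + 0.136512 + 0.00880 + 0.082212 = 0.257719 m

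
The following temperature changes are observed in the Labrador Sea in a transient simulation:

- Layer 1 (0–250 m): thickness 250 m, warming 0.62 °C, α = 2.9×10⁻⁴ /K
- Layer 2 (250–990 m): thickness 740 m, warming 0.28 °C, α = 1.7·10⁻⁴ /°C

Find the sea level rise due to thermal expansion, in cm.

250 × 0.62 × 2.9×10⁻⁴ = 0.04495 m
Layer 2: 0.28 × 1.7×10⁻⁴ × 740 = 0.035224 m
Δh = 0.04495 + 0.035224 = 0.080174 m

8.02 cm of thermosteric rise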